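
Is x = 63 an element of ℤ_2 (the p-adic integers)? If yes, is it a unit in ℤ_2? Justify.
x ∈ ℤ_2^× (unit); v_2(x) = 0

ℤ_2 = {x ∈ ℚ_2 : v_2(x) ≥ 0} and ℤ_2^× = {x ∈ ℤ_2 : v_2(x) = 0}. Here v_2(63) = v_2(num) − v_2(den) = 0; compare against these criteria.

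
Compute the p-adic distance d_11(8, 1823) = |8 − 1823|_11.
d_11(8, 1823) = 1/121

Step 1 — x − y = 8 − 1823 = -1815. Step 2 — v_11(-1815) = 2 (factor: -1815 = −(11^2 · 15); the sign does not affect v_p). Step 3 — |x − y|_11 = 11^{-2} = 1/121.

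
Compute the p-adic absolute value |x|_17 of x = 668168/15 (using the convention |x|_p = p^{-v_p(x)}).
|668168/15|_17 = 1/83521

Step 1 — compute v_17(x) by factoring powers of 17 out of the numerator and denominator: v_17(668168/15) = 4. Step 2 — apply |x|_p = p^{-v_p(x)} = 17^{-4} = 1/83521.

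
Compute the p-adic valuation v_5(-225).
v_5(-225) = 2

v_5(n) is the largest exponent k such that 5^k divides n. Factor out: -225 = -5^2 · 9. (Sign doesn't affect v_p.) So v_5(-225) = 2.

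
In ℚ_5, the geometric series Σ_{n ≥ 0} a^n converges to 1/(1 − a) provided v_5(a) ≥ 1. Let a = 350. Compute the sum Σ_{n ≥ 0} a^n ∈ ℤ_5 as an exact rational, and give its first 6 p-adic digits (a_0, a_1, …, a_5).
Σ a^n = 1/(1 − a) = -1/349;  first 6 digits = (1, 0, 4, 2, 1, 4)

v_5(a) = 2 ≥ 1, so the series converges in ℤ_5 to 1/(1 − a) = 1/(1 − 350) = -1/349. Expand this rational in ℤ_5: compute digits iteratively via d_i = x_i mod 5, x_{i+1} = (x_i − d_i)/5. The first 6 digits are (1, 0, 4, 2, 1, 4).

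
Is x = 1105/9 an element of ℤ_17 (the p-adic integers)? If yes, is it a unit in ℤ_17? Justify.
x ∈ ℤ_17 but not a unit; v_17(x) = 1 > 0

ℤ_17 = {x ∈ ℚ_17 : v_17(x) ≥ 0} and ℤ_17^× = {x ∈ ℤ_17 : v_17(x) = 0}. Here v_17(1105/9) = v_17(num) − v_17(den) = 1; compare against these criteria.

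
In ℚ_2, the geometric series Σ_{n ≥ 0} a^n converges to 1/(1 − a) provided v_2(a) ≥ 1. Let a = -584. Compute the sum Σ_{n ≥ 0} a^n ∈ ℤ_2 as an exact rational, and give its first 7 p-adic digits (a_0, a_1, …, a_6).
Σ a^n = 1/(1 − a) = 1/585;  first 7 digits = (1, 0, 0, 1, 1, 1, 1)

v_2(a) = 3 ≥ 1, so the series converges in ℤ_2 to 1/(1 − a) = 1/(1 − (-584)) = 1/585. Expand this rational in ℤ_2: compute digits iteratively via d_i = x_i mod 2, x_{i+1} = (x_i − d_i)/2. The first 7 digits are (1, 0, 0, 1, 1, 1, 1).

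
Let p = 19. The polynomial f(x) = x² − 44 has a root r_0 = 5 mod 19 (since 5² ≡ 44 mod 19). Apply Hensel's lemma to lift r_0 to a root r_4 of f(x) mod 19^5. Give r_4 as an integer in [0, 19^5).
r_4 = 222780 (mod 2476099)

Hensel's recurrence: r_{i+1} = r_i − f(r_i)·(f′(r_i))^{-1} mod 19^{i+2}, with f′(x) = 2x. Iterate:
  r_0 = 5 (mod 19)
  r_1 = 43 (mod 361)
  r_2 = 3292 (mod 6859)
  r_3 = 92459 (mod 130321)
  r_4 = 222780 (mod 2476099)
Final: r_4 = 222780, and one checks f(r_4) ≡ 0 mod 19^5.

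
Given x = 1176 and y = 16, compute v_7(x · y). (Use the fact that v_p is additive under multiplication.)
v_7(18816) = 2

v_p(x) = 2 (factor: 1176 = 7^2 · 24); v_p(y) = 0 (factor: 16 = 7^0 · 16). Additivity: v_p(xy) = v_p(x) + v_p(y) = 2 + 0 = 2. (Direct check: xy = 18816 = 7^2 · (384).)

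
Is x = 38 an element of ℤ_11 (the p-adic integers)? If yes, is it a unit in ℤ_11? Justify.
x ∈ ℤ_11^× (unit); v_11(x) = 0

ℤ_11 = {x ∈ ℚ_11 : v_11(x) ≥ 0} and ℤ_11^× = {x ∈ ℤ_11 : v_11(x) = 0}. Here v_11(38) = v_11(num) − v_11(den) = 0; compare against these criteria.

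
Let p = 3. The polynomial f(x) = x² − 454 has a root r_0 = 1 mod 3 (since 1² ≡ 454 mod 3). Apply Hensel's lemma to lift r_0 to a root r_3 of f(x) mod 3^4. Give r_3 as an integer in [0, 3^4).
r_3 = 7 (mod 81)

Hensel's recurrence: r_{i+1} = r_i − f(r_i)·(f′(r_i))^{-1} mod 3^{i+2}, with f′(x) = 2x. Iterate:
  r_0 = 1 (mod 3)
  r_1 = 7 (mod 9)
  r_2 = 7 (mod 27)
  r_3 = 7 (mod 81)
Final: r_3 = 7, and one checks f(r_3) ≡ 0 mod 3^4.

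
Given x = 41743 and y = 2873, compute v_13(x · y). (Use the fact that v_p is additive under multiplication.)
v_13(119927639) = 5

v_p(x) = 3 (factor: 41743 = 13^3 · 19); v_p(y) = 2 (factor: 2873 = 13^2 · 17). Additivity: v_p(xy) = v_p(x) + v_p(y) = 3 + 2 = 5. (Direct check: xy = 119927639 = 13^5 · (323).)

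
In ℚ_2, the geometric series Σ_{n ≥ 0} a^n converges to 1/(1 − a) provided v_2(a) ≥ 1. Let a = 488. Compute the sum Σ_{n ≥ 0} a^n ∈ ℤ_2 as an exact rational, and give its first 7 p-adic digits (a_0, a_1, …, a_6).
Σ a^n = 1/(1 − a) = -1/487;  first 7 digits = (1, 0, 0, 1, 0, 1, 0)

v_2(a) = 3 ≥ 1, so the series converges in ℤ_2 to 1/(1 − a) = 1/(1 − 488) = -1/487. Expand this rational in ℤ_2: compute digits iteratively via d_i = x_i mod 2, x_{i+1} = (x_i − d_i)/2. The first 7 digits are (1, 0, 0, 1, 0, 1, 0).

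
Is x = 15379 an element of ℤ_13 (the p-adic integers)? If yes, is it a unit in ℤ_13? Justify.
x ∈ ℤ_13 but not a unit; v_13(x) = 3 > 0

ℤ_13 = {x ∈ ℚ_13 : v_13(x) ≥ 0} and ℤ_13^× = {x ∈ ℤ_13 : v_13(x) = 0}. Here v_13(15379) = v_13(num) − v_13(den) = 3; compare against these criteria.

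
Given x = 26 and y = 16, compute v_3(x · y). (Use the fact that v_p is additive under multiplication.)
v_3(416) = 0

v_p(x) = 0 (factor: 26 = 3^0 · 26); v_p(y) = 0 (factor: 16 = 3^0 · 16). Additivity: v_p(xy) = v_p(x) + v_p(y) = 0 + 0 = 0. (Direct check: xy = 416 = 3^0 · (416).)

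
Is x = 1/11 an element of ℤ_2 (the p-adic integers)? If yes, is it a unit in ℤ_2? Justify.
x ∈ ℤ_2^× (unit); v_2(x) = 0

ℤ_2 = {x ∈ ℚ_2 : v_2(x) ≥ 0} and ℤ_2^× = {x ∈ ℤ_2 : v_2(x) = 0}. Here v_2(1/11) = v_2(num) − v_2(den) = 0; compare against these criteria.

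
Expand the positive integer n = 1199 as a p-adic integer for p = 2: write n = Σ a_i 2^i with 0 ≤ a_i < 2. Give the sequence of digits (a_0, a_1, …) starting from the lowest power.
(a_0, a_1, …) = (1, 1, 1, 1, 0, 1, 0, 1, 0, 0, 1)

Repeated division by 2 gives the digits low-to-high: 1199 = 1 + 1·2^1 + 1·2^2 + 1·2^3 + 1·2^5 + 1·2^7 + 1·2^10. Digit sequence: (1, 1, 1, 1, 0, 1, 0, 1, 0, 0, 1).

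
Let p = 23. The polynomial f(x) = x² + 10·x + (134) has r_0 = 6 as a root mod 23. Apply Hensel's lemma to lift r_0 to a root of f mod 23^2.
r_1 = 236 (mod 529)

Hensel: r_{i+1} = r_i − f(r_i)·(f′(r_i))^{-1} mod 23^{i+2}, f′(x) = 2x + 10. Iterate:
  r_0 = 6 (mod 23)
  r_1 = 236 (mod 529)
Final: r = 236 satisfies f(r) ≡ 0 mod 23^2.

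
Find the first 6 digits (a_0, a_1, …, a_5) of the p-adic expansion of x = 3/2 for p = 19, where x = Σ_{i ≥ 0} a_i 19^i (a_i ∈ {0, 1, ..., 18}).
(a_0, …, a_5) = (11, 9, 9, 9, 9, 9)

v_19(3/2) = 0 (numerator and denominator both coprime to 19), so x ∈ ℤ_19^×. Compute digits iteratively via a_i = x_i mod 19, x_{i+1} = (x_i − a_i)/19, with x_0 = x:
  x_0 = 3/2;  a_0 = 11;  x_1 = (x_0 − 11)/19 = -1/2
  x_1 = -1/2;  a_1 = 9;  x_2 = (x_1 − 9)/19 = -1/2
  x_2 = -1/2;  a_2 = 9;  x_3 = (x_2 − 9)/19 = -1/2
  x_3 = -1/2;  a_3 = 9;  x_4 = (x_3 − 9)/19 = -1/2
  x_4 = -1/2;  a_4 = 9;  x_5 = (x_4 − 9)/19 = -1/2
  x_5 = -1/2;  a_5 = 9;  x_6 = (x_5 − 9)/19 = -1/2
Digits: (11, 9, 9, 9, 9, 9).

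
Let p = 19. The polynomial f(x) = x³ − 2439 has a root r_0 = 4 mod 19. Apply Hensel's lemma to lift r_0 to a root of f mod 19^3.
r_2 = 3671 (mod 6859)

Hensel: r_{i+1} = r_i − f(r_i)/f′(r_i) mod 19^{i+2}, where f′(x) = 3x². Iterate:
  r_0 = 4 (mod 19)
  r_1 = 61 (mod 361)
  r_2 = 3671 (mod 6859)
Final: r = 3671 with f(r) ≡ 0 mod 19^3.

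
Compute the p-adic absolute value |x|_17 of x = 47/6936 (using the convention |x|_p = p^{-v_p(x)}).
|47/6936|_17 = 289

Step 1 — compute v_17(x) by factoring powers of 17 out of the numerator and denominator: v_17(47/6936) = -2. Step 2 — apply |x|_p = p^{-v_p(x)} = 17^{2} = 289.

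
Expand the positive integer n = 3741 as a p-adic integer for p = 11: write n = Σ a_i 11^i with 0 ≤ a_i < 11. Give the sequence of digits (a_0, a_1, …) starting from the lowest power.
(a_0, a_1, …) = (1, 10, 8, 2)

Repeated division by 11 gives the digits low-to-high: 3741 = 1 + 10·11^1 + 8·11^2 + 2·11^3. Digit sequence: (1, 10, 8, 2).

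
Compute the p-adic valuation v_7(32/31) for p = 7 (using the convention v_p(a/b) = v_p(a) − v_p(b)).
v_7(32/31) = 0

Factor powers of 7 from the numerator and denominator of the reduced fraction: 32 = 7^0 · 32 and 31 = 7^0 · 31. Apply v_p(a/b) = v_p(a) − v_p(b): v_7(32/31) = 0 − 0 = 0.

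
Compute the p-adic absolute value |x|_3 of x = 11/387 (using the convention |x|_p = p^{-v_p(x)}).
|11/387|_3 = 9

Step 1 — compute v_3(x) by factoring powers of 3 out of the numerator and denominator: v_3(11/387) = -2. Step 2 — apply |x|_p = p^{-v_p(x)} = 3^{2} = 9.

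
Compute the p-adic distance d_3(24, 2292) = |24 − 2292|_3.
d_3(24, 2292) = 1/81

Step 1 — x − y = 24 − 2292 = -2268. Step 2 — v_3(-2268) = 4 (factor: -2268 = −(3^4 · 28); the sign does not affect v_p). Step 3 — |x − y|_3 = 3^{-4} = 1/81.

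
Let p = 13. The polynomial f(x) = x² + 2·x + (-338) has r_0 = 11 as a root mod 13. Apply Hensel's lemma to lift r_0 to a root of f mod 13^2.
r_1 = 167 (mod 169)

Hensel: r_{i+1} = r_i − f(r_i)·(f′(r_i))^{-1} mod 13^{i+2}, f′(x) = 2x + 2. Iterate:
  r_0 = 11 (mod 13)
  r_1 = 167 (mod 169)
Final: r = 167 satisfies f(r) ≡ 0 mod 13^2.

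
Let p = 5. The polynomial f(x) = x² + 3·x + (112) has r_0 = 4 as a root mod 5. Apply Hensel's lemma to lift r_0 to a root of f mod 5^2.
r_1 = 14 (mod 25)

Hensel: r_{i+1} = r_i − f(r_i)·(f′(r_i))^{-1} mod 5^{i+2}, f′(x) = 2x + 3. Iterate:
  r_0 = 4 (mod 5)
  r_1 = 14 (mod 25)
Final: r = 14 satisfies f(r) ≡ 0 mod 5^2.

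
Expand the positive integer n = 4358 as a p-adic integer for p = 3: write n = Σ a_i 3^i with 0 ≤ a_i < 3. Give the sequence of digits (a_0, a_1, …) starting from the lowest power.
(a_0, a_1, …) = (2, 0, 1, 2, 2, 2, 2, 1)

Repeated division by 3 gives the digits low-to-high: 4358 = 2 + 1·3^2 + 2·3^3 + 2·3^4 + 2·3^5 + 2·3^6 + 1·3^7. Digit sequence: (2, 0, 1, 2, 2, 2, 2, 1).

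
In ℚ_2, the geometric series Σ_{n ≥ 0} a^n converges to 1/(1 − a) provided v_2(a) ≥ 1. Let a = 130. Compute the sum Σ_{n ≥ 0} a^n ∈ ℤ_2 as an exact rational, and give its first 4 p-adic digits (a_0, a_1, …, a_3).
Σ a^n = 1/(1 − a) = -1/129;  first 4 digits = (1, 1, 1, 1)

v_2(a) = 1 ≥ 1, so the series converges in ℤ_2 to 1/(1 − a) = 1/(1 − 130) = -1/129. Expand this rational in ℤ_2: compute digits iteratively via d_i = x_i mod 2, x_{i+1} = (x_i − d_i)/2. The first 4 digits are (1, 1, 1, 1).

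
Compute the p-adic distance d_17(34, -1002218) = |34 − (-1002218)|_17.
d_17(34, -1002218) = 1/83521

Step 1 — x − y = 34 − (-1002218) = 1002252. Step 2 — v_17(1002252) = 4 (factor: 1002252 = (17^4 · 12); the sign does not affect v_p). Step 3 — |x − y|_17 = 17^{-4} = 1/83521.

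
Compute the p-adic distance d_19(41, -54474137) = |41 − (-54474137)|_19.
d_19(41, -54474137) = 1/2476099

Step 1 — x − y = 41 − (-54474137) = 54474178. Step 2 — v_19(54474178) = 5 (factor: 54474178 = (19^5 · 22); the sign does not affect v_p). Step 3 — |x − y|_19 = 19^{-5} = 1/2476099.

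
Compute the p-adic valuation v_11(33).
v_11(33) = 1

v_11(n) is the largest exponent k such that 11^k divides n. Factor out: 33 = 11^1 · 3. (Sign doesn't affect v_p.) So v_11(33) = 1.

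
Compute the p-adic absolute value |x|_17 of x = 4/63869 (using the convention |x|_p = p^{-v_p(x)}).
|4/63869|_17 = 4913

Step 1 — compute v_17(x) by factoring powers of 17 out of the numerator and denominator: v_17(4/63869) = -3. Step 2 — apply |x|_p = p^{-v_p(x)} = 17^{3} = 4913.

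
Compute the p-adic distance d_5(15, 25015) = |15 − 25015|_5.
d_5(15, 25015) = 1/3125

Step 1 — x − y = 15 − 25015 = -25000. Step 2 — v_5(-25000) = 5 (factor: -25000 = −(5^5 · 8); the sign does not affect v_p). Step 3 — |x − y|_5 = 5^{-5} = 1/3125.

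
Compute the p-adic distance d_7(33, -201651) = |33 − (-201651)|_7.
d_7(33, -201651) = 1/16807

Step 1 — x − y = 33 − (-201651) = 201684. Step 2 — v_7(201684) = 5 (factor: 201684 = (7^5 · 12); the sign does not affect v_p). Step 3 — |x − y|_7 = 7^{-5} = 1/16807.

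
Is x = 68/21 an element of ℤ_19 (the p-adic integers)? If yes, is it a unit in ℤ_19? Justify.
x ∈ ℤ_19^× (unit); v_19(x) = 0

ℤ_19 = {x ∈ ℚ_19 : v_19(x) ≥ 0} and ℤ_19^× = {x ∈ ℤ_19 : v_19(x) = 0}. Here v_19(68/21) = v_19(num) − v_19(den) = 0; compare against these criteria.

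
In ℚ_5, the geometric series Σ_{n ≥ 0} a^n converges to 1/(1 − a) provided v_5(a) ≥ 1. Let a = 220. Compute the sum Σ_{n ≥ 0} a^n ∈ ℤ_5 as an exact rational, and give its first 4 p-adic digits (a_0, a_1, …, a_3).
Σ a^n = 1/(1 − a) = -1/219;  first 4 digits = (1, 4, 4, 2)

v_5(a) = 1 ≥ 1, so the series converges in ℤ_5 to 1/(1 − a) = 1/(1 − 220) = -1/219. Expand this rational in ℤ_5: compute digits iteratively via d_i = x_i mod 5, x_{i+1} = (x_i − d_i)/5. The first 4 digits are (1, 4, 4, 2).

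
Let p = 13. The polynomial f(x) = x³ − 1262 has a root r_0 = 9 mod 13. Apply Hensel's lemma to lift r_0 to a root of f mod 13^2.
r_1 = 87 (mod 169)

Hensel: r_{i+1} = r_i − f(r_i)/f′(r_i) mod 13^{i+2}, where f′(x) = 3x². Iterate:
  r_0 = 9 (mod 13)
  r_1 = 87 (mod 169)
Final: r = 87 with f(r) ≡ 0 mod 13^2.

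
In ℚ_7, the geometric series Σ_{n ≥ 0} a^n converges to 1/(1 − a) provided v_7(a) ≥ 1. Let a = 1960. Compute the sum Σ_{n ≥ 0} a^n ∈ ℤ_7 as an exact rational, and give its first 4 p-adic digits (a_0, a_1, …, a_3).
Σ a^n = 1/(1 − a) = -1/1959;  first 4 digits = (1, 0, 5, 5)

v_7(a) = 2 ≥ 1, so the series converges in ℤ_7 to 1/(1 − a) = 1/(1 − 1960) = -1/1959. Expand this rational in ℤ_7: compute digits iteratively via d_i = x_i mod 7, x_{i+1} = (x_i − d_i)/7. The first 4 digits are (1, 0, 5, 5).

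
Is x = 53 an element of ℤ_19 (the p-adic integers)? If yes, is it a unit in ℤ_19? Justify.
x ∈ ℤ_19^× (unit); v_19(x) = 0

ℤ_19 = {x ∈ ℚ_19 : v_19(x) ≥ 0} and ℤ_19^× = {x ∈ ℤ_19 : v_19(x) = 0}. Here v_19(53) = v_19(num) − v_19(den) = 0; compare against these criteria.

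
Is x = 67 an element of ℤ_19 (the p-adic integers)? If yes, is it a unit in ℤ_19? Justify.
x ∈ ℤ_19^× (unit); v_19(x) = 0

ℤ_19 = {x ∈ ℚ_19 : v_19(x) ≥ 0} and ℤ_19^× = {x ∈ ℤ_19 : v_19(x) = 0}. Here v_19(67) = v_19(num) − v_19(den) = 0; compare against these criteria.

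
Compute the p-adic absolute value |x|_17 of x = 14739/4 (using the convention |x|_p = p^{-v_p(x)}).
|14739/4|_17 = 1/4913

Step 1 — compute v_17(x) by factoring powers of 17 out of the numerator and denominator: v_17(14739/4) = 3. Step 2 — apply |x|_p = p^{-v_p(x)} = 17^{-3} = 1/4913.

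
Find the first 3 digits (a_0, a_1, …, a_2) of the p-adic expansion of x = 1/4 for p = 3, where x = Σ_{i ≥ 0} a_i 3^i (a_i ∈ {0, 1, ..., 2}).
(a_0, …, a_2) = (1, 2, 0)

v_3(1/4) = 0 (numerator and denominator both coprime to 3), so x ∈ ℤ_3^×. Compute digits iteratively via a_i = x_i mod 3, x_{i+1} = (x_i − a_i)/3, with x_0 = x:
  x_0 = 1/4;  a_0 = 1;  x_1 = (x_0 − 1)/3 = -1/4
  x_1 = -1/4;  a_1 = 2;  x_2 = (x_1 − 2)/3 = -3/4
  x_2 = -3/4;  a_2 = 0;  x_3 = (x_2 − 0)/3 = -1/4
Digits: (1, 2, 0).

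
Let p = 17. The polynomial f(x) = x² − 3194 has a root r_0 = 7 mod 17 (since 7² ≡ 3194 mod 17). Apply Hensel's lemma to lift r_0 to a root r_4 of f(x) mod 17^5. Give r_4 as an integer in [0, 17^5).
r_4 = 926167 (mod 1419857)

Hensel's recurrence: r_{i+1} = r_i − f(r_i)·(f′(r_i))^{-1} mod 17^{i+2}, with f′(x) = 2x. Iterate:
  r_0 = 7 (mod 17)
  r_1 = 211 (mod 289)
  r_2 = 2523 (mod 4913)
  r_3 = 7436 (mod 83521)
  r_4 = 926167 (mod 1419857)
Final: r_4 = 926167, and one checks f(r_4) ≡ 0 mod 17^5.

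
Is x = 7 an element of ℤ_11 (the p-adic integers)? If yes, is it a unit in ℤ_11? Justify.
x ∈ ℤ_11^× (unit); v_11(x) = 0

ℤ_11 = {x ∈ ℚ_11 : v_11(x) ≥ 0} and ℤ_11^× = {x ∈ ℤ_11 : v_11(x) = 0}. Here v_11(7) = v_11(num) − v_11(den) = 0; compare against these criteria.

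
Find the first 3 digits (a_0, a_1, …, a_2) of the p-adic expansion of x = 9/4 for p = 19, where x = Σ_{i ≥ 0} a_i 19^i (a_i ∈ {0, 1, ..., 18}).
(a_0, …, a_2) = (7, 14, 4)

v_19(9/4) = 0 (numerator and denominator both coprime to 19), so x ∈ ℤ_19^×. Compute digits iteratively via a_i = x_i mod 19, x_{i+1} = (x_i − a_i)/19, with x_0 = x:
  x_0 = 9/4;  a_0 = 7;  x_1 = (x_0 − 7)/19 = -1/4
  x_1 = -1/4;  a_1 = 14;  x_2 = (x_1 − 14)/19 = -3/4
  x_2 = -3/4;  a_2 = 4;  x_3 = (x_2 − 4)/19 = -1/4
Digits: (7, 14, 4).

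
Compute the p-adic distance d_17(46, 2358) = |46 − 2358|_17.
d_17(46, 2358) = 1/289

Step 1 — x − y = 46 − 2358 = -2312. Step 2 — v_17(-2312) = 2 (factor: -2312 = −(17^2 · 8); the sign does not affect v_p). Step 3 — |x − y|_17 = 17^{-2} = 1/289.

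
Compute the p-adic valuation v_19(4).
v_19(4) = 0

v_19(n) is the largest exponent k such that 19^k divides n. Factor out: 4 = 19^0 · 4. (Sign doesn't affect v_p.) So v_19(4) = 0.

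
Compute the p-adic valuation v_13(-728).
v_13(-728) = 1

v_13(n) is the largest exponent k such that 13^k divides n. Factor out: -728 = -13^1 · 56. (Sign doesn't affect v_p.) So v_13(-728) = 1.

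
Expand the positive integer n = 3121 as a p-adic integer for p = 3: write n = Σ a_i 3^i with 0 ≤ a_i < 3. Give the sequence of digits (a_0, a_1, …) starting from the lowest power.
(a_0, a_1, …) = (1, 2, 1, 1, 2, 0, 1, 1)

Repeated division by 3 gives the digits low-to-high: 3121 = 1 + 2·3^1 + 1·3^2 + 1·3^3 + 2·3^4 + 1·3^6 + 1·3^7. Digit sequence: (1, 2, 1, 1, 2, 0, 1, 1).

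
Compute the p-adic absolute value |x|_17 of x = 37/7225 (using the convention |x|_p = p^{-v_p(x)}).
|37/7225|_17 = 289

Step 1 — compute v_17(x) by factoring powers of 17 out of the numerator and denominator: v_17(37/7225) = -2. Step 2 — apply |x|_p = p^{-v_p(x)} = 17^{2} = 289.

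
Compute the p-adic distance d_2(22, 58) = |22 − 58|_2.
d_2(22, 58) = 1/4

Step 1 — x − y = 22 − 58 = -36. Step 2 — v_2(-36) = 2 (factor: -36 = −(2^2 · 9); the sign does not affect v_p). Step 3 — |x − y|_2 = 2^{-2} = 1/4.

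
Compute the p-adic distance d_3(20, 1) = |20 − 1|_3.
d_3(20, 1) = 1

Step 1 — x − y = 20 − 1 = 19. Step 2 — v_3(19) = 0 (factor: 19 = (3^0 · 19); the sign does not affect v_p). Step 3 — |x − y|_3 = 3^{0} = 1.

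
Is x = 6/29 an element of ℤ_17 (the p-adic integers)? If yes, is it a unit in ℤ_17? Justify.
x ∈ ℤ_17^× (unit); v_17(x) = 0

ℤ_17 = {x ∈ ℚ_17 : v_17(x) ≥ 0} and ℤ_17^× = {x ∈ ℤ_17 : v_17(x) = 0}. Here v_17(6/29) = v_17(num) − v_17(den) = 0; compare against these criteria.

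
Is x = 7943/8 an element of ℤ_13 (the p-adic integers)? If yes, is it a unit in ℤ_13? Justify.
x ∈ ℤ_13 but not a unit; v_13(x) = 2 > 0

ℤ_13 = {x ∈ ℚ_13 : v_13(x) ≥ 0} and ℤ_13^× = {x ∈ ℤ_13 : v_13(x) = 0}. Here v_13(7943/8) = v_13(num) − v_13(den) = 2; compare against these criteria.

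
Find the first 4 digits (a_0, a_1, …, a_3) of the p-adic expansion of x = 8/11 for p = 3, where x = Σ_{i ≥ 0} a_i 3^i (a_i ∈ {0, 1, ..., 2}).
(a_0, …, a_3) = (1, 1, 1, 2)

v_3(8/11) = 0 (numerator and denominator both coprime to 3), so x ∈ ℤ_3^×. Compute digits iteratively via a_i = x_i mod 3, x_{i+1} = (x_i − a_i)/3, with x_0 = x:
  x_0 = 8/11;  a_0 = 1;  x_1 = (x_0 − 1)/3 = -1/11
  x_1 = -1/11;  a_1 = 1;  x_2 = (x_1 − 1)/3 = -4/11
  x_2 = -4/11;  a_2 = 1;  x_3 = (x_2 − 1)/3 = -5/11
  x_3 = -5/11;  a_3 = 2;  x_4 = (x_3 − 2)/3 = -9/11
Digits: (1, 1, 1, 2).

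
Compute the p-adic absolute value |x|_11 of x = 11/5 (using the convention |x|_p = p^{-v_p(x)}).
|11/5|_11 = 1/11

Step 1 — compute v_11(x) by factoring powers of 11 out of the numerator and denominator: v_11(11/5) = 1. Step 2 — apply |x|_p = p^{-v_p(x)} = 11^{-1} = 1/11.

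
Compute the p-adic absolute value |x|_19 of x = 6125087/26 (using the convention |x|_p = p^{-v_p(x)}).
|6125087/26|_19 = 1/130321

Step 1 — compute v_19(x) by factoring powers of 19 out of the numerator and denominator: v_19(6125087/26) = 4. Step 2 — apply |x|_p = p^{-v_p(x)} = 19^{-4} = 1/130321.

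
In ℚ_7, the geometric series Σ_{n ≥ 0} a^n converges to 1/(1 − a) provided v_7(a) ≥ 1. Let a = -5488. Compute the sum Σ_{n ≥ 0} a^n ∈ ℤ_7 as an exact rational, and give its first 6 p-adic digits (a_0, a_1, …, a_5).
Σ a^n = 1/(1 − a) = 1/5489;  first 6 digits = (1, 0, 0, 5, 4, 6)

v_7(a) = 3 ≥ 1, so the series converges in ℤ_7 to 1/(1 − a) = 1/(1 − (-5488)) = 1/5489. Expand this rational in ℤ_7: compute digits iteratively via d_i = x_i mod 7, x_{i+1} = (x_i − d_i)/7. The first 6 digits are (1, 0, 0, 5, 4, 6).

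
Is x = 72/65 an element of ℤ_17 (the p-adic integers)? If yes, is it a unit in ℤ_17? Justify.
x ∈ ℤ_17^× (unit); v_17(x) = 0

ℤ_17 = {x ∈ ℚ_17 : v_17(x) ≥ 0} and ℤ_17^× = {x ∈ ℤ_17 : v_17(x) = 0}. Here v_17(72/65) = v_17(num) − v_17(den) = 0; compare against these criteria.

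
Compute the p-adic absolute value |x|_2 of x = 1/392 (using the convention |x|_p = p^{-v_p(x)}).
|1/392|_2 = 8

Step 1 — compute v_2(x) by factoring powers of 2 out of the numerator and denominator: v_2(1/392) = -3. Step 2 — apply |x|_p = p^{-v_p(x)} = 2^{3} = 8.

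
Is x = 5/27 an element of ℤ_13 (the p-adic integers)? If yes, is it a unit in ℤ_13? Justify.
x ∈ ℤ_13^× (unit); v_13(x) = 0

ℤ_13 = {x ∈ ℚ_13 : v_13(x) ≥ 0} and ℤ_13^× = {x ∈ ℤ_13 : v_13(x) = 0}. Here v_13(5/27) = v_13(num) − v_13(den) = 0; compare against these criteria.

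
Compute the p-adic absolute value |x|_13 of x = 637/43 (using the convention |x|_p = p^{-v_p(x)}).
|637/43|_13 = 1/13

Step 1 — compute v_13(x) by factoring powers of 13 out of the numerator and denominator: v_13(637/43) = 1. Step 2 — apply |x|_p = p^{-v_p(x)} = 13^{-1} = 1/13.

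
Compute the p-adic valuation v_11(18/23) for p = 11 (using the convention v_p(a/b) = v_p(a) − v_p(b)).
v_11(18/23) = 0

Factor powers of 11 from the numerator and denominator of the reduced fraction: 18 = 11^0 · 18 and 23 = 11^0 · 23. Apply v_p(a/b) = v_p(a) − v_p(b): v_11(18/23) = 0 − 0 = 0.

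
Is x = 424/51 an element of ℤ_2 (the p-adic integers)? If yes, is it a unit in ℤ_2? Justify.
x ∈ ℤ_2 but not a unit; v_2(x) = 3 > 0

ℤ_2 = {x ∈ ℚ_2 : v_2(x) ≥ 0} and ℤ_2^× = {x ∈ ℤ_2 : v_2(x) = 0}. Here v_2(424/51) = v_2(num) − v_2(den) = 3; compare against these criteria.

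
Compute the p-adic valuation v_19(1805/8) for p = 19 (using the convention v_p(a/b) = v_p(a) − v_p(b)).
v_19(1805/8) = 2

Factor powers of 19 from the numerator and denominator of the reduced fraction: 1805 = 19^2 · 5 and 8 = 19^0 · 8. Apply v_p(a/b) = v_p(a) − v_p(b): v_19(1805/8) = 2 − 0 = 2.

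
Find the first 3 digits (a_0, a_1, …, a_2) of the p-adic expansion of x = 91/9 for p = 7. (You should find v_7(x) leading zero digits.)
(a_0, …, a_2) = (0, 3, 6)

v_7(91/9) = 1, so a_0 = ... = a_0 = 0. Factor out: x = 7^1 · u with u = 13/9 a unit in ℤ_7. Expand u iteratively via a_{v+i} = u_i mod 7, u_{i+1} = (u_i − a_{v+i})/7:
  u_0 = 13/9;  a_1 = 3;  u_1 = (u_0 − 3)/7 = -2/9
  u_1 = -2/9;  a_2 = 6;  u_2 = (u_1 − 6)/7 = -8/9
Digits: (0, 3, 6).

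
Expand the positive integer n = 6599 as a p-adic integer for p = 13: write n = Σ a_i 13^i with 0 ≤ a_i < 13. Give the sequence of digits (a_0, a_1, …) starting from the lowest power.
(a_0, a_1, …) = (8, 0, 0, 3)

Repeated division by 13 gives the digits low-to-high: 6599 = 8 + 3·13^3. Digit sequence: (8, 0, 0, 3).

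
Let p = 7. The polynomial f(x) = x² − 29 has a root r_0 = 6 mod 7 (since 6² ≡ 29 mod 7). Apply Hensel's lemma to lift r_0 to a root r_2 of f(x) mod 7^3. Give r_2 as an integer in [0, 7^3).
r_2 = 83 (mod 343)

Hensel's recurrence: r_{i+1} = r_i − f(r_i)·(f′(r_i))^{-1} mod 7^{i+2}, with f′(x) = 2x. Iterate:
  r_0 = 6 (mod 7)
  r_1 = 34 (mod 49)
  r_2 = 83 (mod 343)
Final: r_2 = 83, and one checks f(r_2) ≡ 0 mod 7^3.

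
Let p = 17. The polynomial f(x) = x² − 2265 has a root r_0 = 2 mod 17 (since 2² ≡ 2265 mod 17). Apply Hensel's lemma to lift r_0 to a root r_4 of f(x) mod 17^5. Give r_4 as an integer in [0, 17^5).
r_4 = 367236 (mod 1419857)

Hensel's recurrence: r_{i+1} = r_i − f(r_i)·(f′(r_i))^{-1} mod 17^{i+2}, with f′(x) = 2x. Iterate:
  r_0 = 2 (mod 17)
  r_1 = 206 (mod 289)
  r_2 = 3674 (mod 4913)
  r_3 = 33152 (mod 83521)
  r_4 = 367236 (mod 1419857)
Final: r_4 = 367236, and one checks f(r_4) ≡ 0 mod 17^5.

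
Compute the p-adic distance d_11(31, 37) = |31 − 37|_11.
d_11(31, 37) = 1

Step 1 — x − y = 31 − 37 = -6. Step 2 — v_11(-6) = 0 (factor: -6 = −(11^0 · 6); the sign does not affect v_p). Step 3 — |x − y|_11 = 11^{0} = 1.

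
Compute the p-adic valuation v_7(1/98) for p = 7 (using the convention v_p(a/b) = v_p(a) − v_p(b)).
v_7(1/98) = -2

Factor powers of 7 from the numerator and denominator of the reduced fraction: 1 = 7^0 · 1 and 98 = 7^2 · 2. Apply v_p(a/b) = v_p(a) − v_p(b): v_7(1/98) = 0 − 2 = -2.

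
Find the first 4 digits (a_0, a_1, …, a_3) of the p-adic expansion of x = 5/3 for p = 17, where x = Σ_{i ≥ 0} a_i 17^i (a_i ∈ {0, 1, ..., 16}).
(a_0, …, a_3) = (13, 5, 11, 5)

v_17(5/3) = 0 (numerator and denominator both coprime to 17), so x ∈ ℤ_17^×. Compute digits iteratively via a_i = x_i mod 17, x_{i+1} = (x_i − a_i)/17, with x_0 = x:
  x_0 = 5/3;  a_0 = 13;  x_1 = (x_0 − 13)/17 = -2/3
  x_1 = -2/3;  a_1 = 5;  x_2 = (x_1 − 5)/17 = -1/3
  x_2 = -1/3;  a_2 = 11;  x_3 = (x_2 − 11)/17 = -2/3
  x_3 = -2/3;  a_3 = 5;  x_4 = (x_3 − 5)/17 = -1/3
Digits: (13, 5, 11, 5).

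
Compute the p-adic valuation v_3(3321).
v_3(3321) = 4

v_3(n) is the largest exponent k such that 3^k divides n. Factor out: 3321 = 3^4 · 41. (Sign doesn't affect v_p.) So v_3(3321) = 4.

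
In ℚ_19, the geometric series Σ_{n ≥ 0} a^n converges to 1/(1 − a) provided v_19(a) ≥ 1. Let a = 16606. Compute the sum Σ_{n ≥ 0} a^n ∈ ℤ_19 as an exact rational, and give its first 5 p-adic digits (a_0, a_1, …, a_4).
Σ a^n = 1/(1 − a) = -1/16605;  first 5 digits = (1, 0, 8, 2, 7)

v_19(a) = 2 ≥ 1, so the series converges in ℤ_19 to 1/(1 − a) = 1/(1 − 16606) = -1/16605. Expand this rational in ℤ_19: compute digits iteratively via d_i = x_i mod 19, x_{i+1} = (x_i − d_i)/19. The first 5 digits are (1, 0, 8, 2, 7).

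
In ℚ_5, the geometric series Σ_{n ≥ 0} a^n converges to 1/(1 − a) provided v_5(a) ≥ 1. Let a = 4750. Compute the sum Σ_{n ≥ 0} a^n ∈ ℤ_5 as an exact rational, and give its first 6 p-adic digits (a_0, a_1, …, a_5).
Σ a^n = 1/(1 − a) = -1/4749;  first 6 digits = (1, 0, 0, 3, 2, 1)

v_5(a) = 3 ≥ 1, so the series converges in ℤ_5 to 1/(1 − a) = 1/(1 − 4750) = -1/4749. Expand this rational in ℤ_5: compute digits iteratively via d_i = x_i mod 5, x_{i+1} = (x_i − d_i)/5. The first 6 digits are (1, 0, 0, 3, 2, 1).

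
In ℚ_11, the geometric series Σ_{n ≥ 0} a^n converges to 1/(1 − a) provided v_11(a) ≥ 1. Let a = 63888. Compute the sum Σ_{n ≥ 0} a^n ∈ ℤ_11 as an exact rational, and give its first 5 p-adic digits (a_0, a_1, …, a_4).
Σ a^n = 1/(1 − a) = -1/63887;  first 5 digits = (1, 0, 0, 4, 4)

v_11(a) = 3 ≥ 1, so the series converges in ℤ_11 to 1/(1 − a) = 1/(1 − 63888) = -1/63887. Expand this rational in ℤ_11: compute digits iteratively via d_i = x_i mod 11, x_{i+1} = (x_i − d_i)/11. The first 5 digits are (1, 0, 0, 4, 4).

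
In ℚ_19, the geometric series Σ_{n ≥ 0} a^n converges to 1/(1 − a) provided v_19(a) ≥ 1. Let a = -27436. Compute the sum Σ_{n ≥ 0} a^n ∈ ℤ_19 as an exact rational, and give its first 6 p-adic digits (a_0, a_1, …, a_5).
Σ a^n = 1/(1 − a) = 1/27437;  first 6 digits = (1, 0, 0, 15, 18, 18)

v_19(a) = 3 ≥ 1, so the series converges in ℤ_19 to 1/(1 − a) = 1/(1 − (-27436)) = 1/27437. Expand this rational in ℤ_19: compute digits iteratively via d_i = x_i mod 19, x_{i+1} = (x_i − d_i)/19. The first 6 digits are (1, 0, 0, 15, 18, 18).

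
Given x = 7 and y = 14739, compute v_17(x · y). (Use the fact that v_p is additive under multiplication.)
v_17(103173) = 3

v_p(x) = 0 (factor: 7 = 17^0 · 7); v_p(y) = 3 (factor: 14739 = 17^3 · 3). Additivity: v_p(xy) = v_p(x) + v_p(y) = 0 + 3 = 3. (Direct check: xy = 103173 = 17^3 · (21).)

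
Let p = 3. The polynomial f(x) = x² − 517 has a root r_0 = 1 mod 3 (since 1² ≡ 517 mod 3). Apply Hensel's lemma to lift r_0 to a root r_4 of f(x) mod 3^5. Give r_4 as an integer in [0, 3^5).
r_4 = 52 (mod 243)

Hensel's recurrence: r_{i+1} = r_i − f(r_i)·(f′(r_i))^{-1} mod 3^{i+2}, with f′(x) = 2x. Iterate:
  r_0 = 1 (mod 3)
  r_1 = 7 (mod 9)
  r_2 = 25 (mod 27)
  r_3 = 52 (mod 81)
  r_4 = 52 (mod 243)
Final: r_4 = 52, and one checks f(r_4) ≡ 0 mod 3^5.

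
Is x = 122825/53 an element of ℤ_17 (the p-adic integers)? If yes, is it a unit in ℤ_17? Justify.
x ∈ ℤ_17 but not a unit; v_17(x) = 3 > 0

ℤ_17 = {x ∈ ℚ_17 : v_17(x) ≥ 0} and ℤ_17^× = {x ∈ ℤ_17 : v_17(x) = 0}. Here v_17(122825/53) = v_17(num) − v_17(den) = 3; compare against these criteria.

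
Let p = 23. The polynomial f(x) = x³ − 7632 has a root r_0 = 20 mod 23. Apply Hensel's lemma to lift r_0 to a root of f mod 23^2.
r_1 = 457 (mod 529)

Hensel: r_{i+1} = r_i − f(r_i)/f′(r_i) mod 23^{i+2}, where f′(x) = 3x². Iterate:
  r_0 = 20 (mod 23)
  r_1 = 457 (mod 529)
Final: r = 457 with f(r) ≡ 0 mod 23^2.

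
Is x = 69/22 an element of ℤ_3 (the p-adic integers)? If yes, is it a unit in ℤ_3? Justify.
x ∈ ℤ_3 but not a unit; v_3(x) = 1 > 0

ℤ_3 = {x ∈ ℚ_3 : v_3(x) ≥ 0} and ℤ_3^× = {x ∈ ℤ_3 : v_3(x) = 0}. Here v_3(69/22) = v_3(num) − v_3(den) = 1; compare against these criteria.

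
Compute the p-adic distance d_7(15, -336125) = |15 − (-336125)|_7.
d_7(15, -336125) = 1/16807

Step 1 — x − y = 15 − (-336125) = 336140. Step 2 — v_7(336140) = 5 (factor: 336140 = (7^5 · 20); the sign does not affect v_p). Step 3 — |x − y|_7 = 7^{-5} = 1/16807.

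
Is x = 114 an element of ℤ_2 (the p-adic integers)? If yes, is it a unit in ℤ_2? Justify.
x ∈ ℤ_2 but not a unit; v_2(x) = 1 > 0

ℤ_2 = {x ∈ ℚ_2 : v_2(x) ≥ 0} and ℤ_2^× = {x ∈ ℤ_2 : v_2(x) = 0}. Here v_2(114) = v_2(num) − v_2(den) = 1; compare against these criteria.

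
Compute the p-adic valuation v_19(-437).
v_19(-437) = 1

v_19(n) is the largest exponent k such that 19^k divides n. Factor out: -437 = -19^1 · 23. (Sign doesn't affect v_p.) So v_19(-437) = 1.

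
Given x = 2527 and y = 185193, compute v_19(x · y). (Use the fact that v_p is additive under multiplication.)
v_19(467982711) = 5

v_p(x) = 2 (factor: 2527 = 19^2 · 7); v_p(y) = 3 (factor: 185193 = 19^3 · 27). Additivity: v_p(xy) = v_p(x) + v_p(y) = 2 + 3 = 5. (Direct check: xy = 467982711 = 19^5 · (189).)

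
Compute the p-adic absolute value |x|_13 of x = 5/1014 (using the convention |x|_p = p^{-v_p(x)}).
|5/1014|_13 = 169

Step 1 — compute v_13(x) by factoring powers of 13 out of the numerator and denominator: v_13(5/1014) = -2. Step 2 — apply |x|_p = p^{-v_p(x)} = 13^{2} = 169.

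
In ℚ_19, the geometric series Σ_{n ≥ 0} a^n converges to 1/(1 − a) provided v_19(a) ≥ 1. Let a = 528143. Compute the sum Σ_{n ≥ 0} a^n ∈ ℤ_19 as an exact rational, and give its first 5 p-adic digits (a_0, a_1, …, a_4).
Σ a^n = 1/(1 − a) = -1/528142;  first 5 digits = (1, 0, 0, 1, 4)

v_19(a) = 3 ≥ 1, so the series converges in ℤ_19 to 1/(1 − a) = 1/(1 − 528143) = -1/528142. Expand this rational in ℤ_19: compute digits iteratively via d_i = x_i mod 19, x_{i+1} = (x_i − d_i)/19. The first 5 digits are (1, 0, 0, 1, 4).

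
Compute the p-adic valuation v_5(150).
v_5(150) = 2

v_5(n) is the largest exponent k such that 5^k divides n. Factor out: 150 = 5^2 · 6. (Sign doesn't affect v_p.) So v_5(150) = 2.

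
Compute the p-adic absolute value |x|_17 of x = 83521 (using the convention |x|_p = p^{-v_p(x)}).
|83521|_17 = 1/83521

Step 1 — compute v_17(x) by factoring powers of 17 out of the numerator and denominator: v_17(83521) = 4. Step 2 — apply |x|_p = p^{-v_p(x)} = 17^{-4} = 1/83521.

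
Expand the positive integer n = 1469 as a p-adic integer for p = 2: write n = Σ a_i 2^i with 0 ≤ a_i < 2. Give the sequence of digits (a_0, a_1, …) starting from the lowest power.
(a_0, a_1, …) = (1, 0, 1, 1, 1, 1, 0, 1, 1, 0, 1)

Repeated division by 2 gives the digits low-to-high: 1469 = 1 + 1·2^2 + 1·2^3 + 1·2^4 + 1·2^5 + 1·2^7 + 1·2^8 + 1·2^10. Digit sequence: (1, 0, 1, 1, 1, 1, 0, 1, 1, 0, 1).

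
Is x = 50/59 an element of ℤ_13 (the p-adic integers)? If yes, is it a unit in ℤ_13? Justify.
x ∈ ℤ_13^× (unit); v_13(x) = 0

ℤ_13 = {x ∈ ℚ_13 : v_13(x) ≥ 0} and ℤ_13^× = {x ∈ ℤ_13 : v_13(x) = 0}. Here v_13(50/59) = v_13(num) − v_13(den) = 0; compare against these criteria.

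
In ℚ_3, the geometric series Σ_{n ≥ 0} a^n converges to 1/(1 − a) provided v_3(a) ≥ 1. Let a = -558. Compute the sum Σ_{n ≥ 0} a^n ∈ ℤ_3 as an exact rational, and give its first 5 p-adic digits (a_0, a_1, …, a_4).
Σ a^n = 1/(1 − a) = 1/559;  first 5 digits = (1, 0, 1, 0, 0)

v_3(a) = 2 ≥ 1, so the series converges in ℤ_3 to 1/(1 − a) = 1/(1 − (-558)) = 1/559. Expand this rational in ℤ_3: compute digits iteratively via d_i = x_i mod 3, x_{i+1} = (x_i − d_i)/3. The first 5 digits are (1, 0, 1, 0, 0).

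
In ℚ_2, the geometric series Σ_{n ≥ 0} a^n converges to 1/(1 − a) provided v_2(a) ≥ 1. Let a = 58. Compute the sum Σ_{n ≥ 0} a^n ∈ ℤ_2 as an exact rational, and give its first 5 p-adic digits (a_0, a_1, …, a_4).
Σ a^n = 1/(1 − a) = -1/57;  first 5 digits = (1, 1, 1, 0, 1)

v_2(a) = 1 ≥ 1, so the series converges in ℤ_2 to 1/(1 − a) = 1/(1 − 58) = -1/57. Expand this rational in ℤ_2: compute digits iteratively via d_i = x_i mod 2, x_{i+1} = (x_i − d_i)/2. The first 5 digits are (1, 1, 1, 0, 1).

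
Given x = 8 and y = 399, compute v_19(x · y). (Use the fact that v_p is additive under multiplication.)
v_19(3192) = 1

v_p(x) = 0 (factor: 8 = 19^0 · 8); v_p(y) = 1 (factor: 399 = 19^1 · 21). Additivity: v_p(xy) = v_p(x) + v_p(y) = 0 + 1 = 1. (Direct check: xy = 3192 = 19^1 · (168).)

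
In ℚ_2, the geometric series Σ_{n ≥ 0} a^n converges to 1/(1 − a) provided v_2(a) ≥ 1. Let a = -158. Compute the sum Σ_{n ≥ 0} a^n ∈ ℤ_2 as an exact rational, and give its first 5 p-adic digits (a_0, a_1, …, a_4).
Σ a^n = 1/(1 − a) = 1/159;  first 5 digits = (1, 1, 1, 1, 1)

v_2(a) = 1 ≥ 1, so the series converges in ℤ_2 to 1/(1 − a) = 1/(1 − (-158)) = 1/159. Expand this rational in ℤ_2: compute digits iteratively via d_i = x_i mod 2, x_{i+1} = (x_i − d_i)/2. The first 5 digits are (1, 1, 1, 1, 1).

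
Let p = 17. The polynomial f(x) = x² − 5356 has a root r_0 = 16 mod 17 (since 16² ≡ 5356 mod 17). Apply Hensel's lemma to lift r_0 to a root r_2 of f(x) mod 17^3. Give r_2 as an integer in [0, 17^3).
r_2 = 2090 (mod 4913)

Hensel's recurrence: r_{i+1} = r_i − f(r_i)·(f′(r_i))^{-1} mod 17^{i+2}, with f′(x) = 2x. Iterate:
  r_0 = 16 (mod 17)
  r_1 = 67 (mod 289)
  r_2 = 2090 (mod 4913)
Final: r_2 = 2090, and one checks f(r_2) ≡ 0 mod 17^3.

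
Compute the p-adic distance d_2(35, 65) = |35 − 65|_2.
d_2(35, 65) = 1/2

Step 1 — x − y = 35 − 65 = -30. Step 2 — v_2(-30) = 1 (factor: -30 = −(2^1 · 15); the sign does not affect v_p). Step 3 — |x − y|_2 = 2^{-1} = 1/2.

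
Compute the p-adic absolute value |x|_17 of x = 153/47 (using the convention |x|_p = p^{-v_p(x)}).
|153/47|_17 = 1/17

Step 1 — compute v_17(x) by factoring powers of 17 out of the numerator and denominator: v_17(153/47) = 1. Step 2 — apply |x|_p = p^{-v_p(x)} = 17^{-1} = 1/17.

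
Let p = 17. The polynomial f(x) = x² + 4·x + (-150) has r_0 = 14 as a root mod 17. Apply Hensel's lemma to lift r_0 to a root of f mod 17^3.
r_2 = 4689 (mod 4913)

Hensel: r_{i+1} = r_i − f(r_i)·(f′(r_i))^{-1} mod 17^{i+2}, f′(x) = 2x + 4. Iterate:
  r_0 = 14 (mod 17)
  r_1 = 65 (mod 289)
  r_2 = 4689 (mod 4913)
Final: r = 4689 satisfies f(r) ≡ 0 mod 17^3.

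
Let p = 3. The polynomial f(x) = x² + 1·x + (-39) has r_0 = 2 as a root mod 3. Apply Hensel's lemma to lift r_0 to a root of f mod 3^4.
r_3 = 50 (mod 81)

Hensel: r_{i+1} = r_i − f(r_i)·(f′(r_i))^{-1} mod 3^{i+2}, f′(x) = 2x + 1. Iterate:
  r_0 = 2 (mod 3)
  r_1 = 5 (mod 9)
  r_2 = 23 (mod 27)
  r_3 = 50 (mod 81)
Final: r = 50 satisfies f(r) ≡ 0 mod 3^4.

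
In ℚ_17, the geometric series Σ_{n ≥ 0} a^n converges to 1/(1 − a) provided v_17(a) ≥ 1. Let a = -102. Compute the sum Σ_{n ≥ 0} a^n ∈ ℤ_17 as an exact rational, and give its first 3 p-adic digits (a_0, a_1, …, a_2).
Σ a^n = 1/(1 − a) = 1/103;  first 3 digits = (1, 11, 1)

v_17(a) = 1 ≥ 1, so the series converges in ℤ_17 to 1/(1 − a) = 1/(1 − (-102)) = 1/103. Expand this rational in ℤ_17: compute digits iteratively via d_i = x_i mod 17, x_{i+1} = (x_i − d_i)/17. The first 3 digits are (1, 11, 1).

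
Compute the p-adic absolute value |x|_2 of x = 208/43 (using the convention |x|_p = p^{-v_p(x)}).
|208/43|_2 = 1/16

Step 1 — compute v_2(x) by factoring powers of 2 out of the numerator and denominator: v_2(208/43) = 4. Step 2 — apply |x|_p = p^{-v_p(x)} = 2^{-4} = 1/16.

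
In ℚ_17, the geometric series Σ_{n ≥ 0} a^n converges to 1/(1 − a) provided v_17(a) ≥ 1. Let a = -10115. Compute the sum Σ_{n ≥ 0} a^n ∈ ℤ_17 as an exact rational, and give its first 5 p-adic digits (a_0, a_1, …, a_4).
Σ a^n = 1/(1 − a) = 1/10116;  first 5 digits = (1, 0, 16, 14, 0)

v_17(a) = 2 ≥ 1, so the series converges in ℤ_17 to 1/(1 − a) = 1/(1 − (-10115)) = 1/10116. Expand this rational in ℤ_17: compute digits iteratively via d_i = x_i mod 17, x_{i+1} = (x_i − d_i)/17. The first 5 digits are (1, 0, 16, 14, 0).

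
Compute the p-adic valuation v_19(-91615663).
v_19(-91615663) = 5

v_19(n) is the largest exponent k such that 19^k divides n. Factor out: -91615663 = -19^5 · 37. (Sign doesn't affect v_p.) So v_19(-91615663) = 5.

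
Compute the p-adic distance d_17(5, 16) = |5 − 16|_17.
d_17(5, 16) = 1

Step 1 — x − y = 5 − 16 = -11. Step 2 — v_17(-11) = 0 (factor: -11 = −(17^0 · 11); the sign does not affect v_p). Step 3 — |x − y|_17 = 17^{0} = 1.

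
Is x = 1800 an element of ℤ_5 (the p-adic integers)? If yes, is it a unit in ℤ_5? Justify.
x ∈ ℤ_5 but not a unit; v_5(x) = 2 > 0

ℤ_5 = {x ∈ ℚ_5 : v_5(x) ≥ 0} and ℤ_5^× = {x ∈ ℤ_5 : v_5(x) = 0}. Here v_5(1800) = v_5(num) − v_5(den) = 2; compare against these criteria.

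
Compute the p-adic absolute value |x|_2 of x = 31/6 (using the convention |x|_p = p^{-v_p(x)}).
|31/6|_2 = 2

Step 1 — compute v_2(x) by factoring powers of 2 out of the numerator and denominator: v_2(31/6) = -1. Step 2 — apply |x|_p = p^{-v_p(x)} = 2^{1} = 2.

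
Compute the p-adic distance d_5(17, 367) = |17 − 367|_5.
d_5(17, 367) = 1/25

Step 1 — x − y = 17 − 367 = -350. Step 2 — v_5(-350) = 2 (factor: -350 = −(5^2 · 14); the sign does not affect v_p). Step 3 — |x − y|_5 = 5^{-2} = 1/25.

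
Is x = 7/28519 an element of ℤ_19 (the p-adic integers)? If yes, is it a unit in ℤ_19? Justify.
x ∉ ℤ_19 (v_19(x) = -2 < 0)

ℤ_19 = {x ∈ ℚ_19 : v_19(x) ≥ 0} and ℤ_19^× = {x ∈ ℤ_19 : v_19(x) = 0}. Here v_19(7/28519) = v_19(num) − v_19(den) = -2; compare against these criteria.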